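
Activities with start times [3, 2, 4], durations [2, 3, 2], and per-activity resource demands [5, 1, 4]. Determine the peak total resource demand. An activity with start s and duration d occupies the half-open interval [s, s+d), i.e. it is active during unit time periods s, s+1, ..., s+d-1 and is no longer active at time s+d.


Each activity i is active on [start_i, start_i + duration_i).
Compute total resource usage per time slot:
  t=0: active resources = [], total = 0
  t=1: active resources = [], total = 0
  t=2: active resources = [1], total = 1
  t=3: active resources = [5, 1], total = 6
  t=4: active resources = [5, 1, 4], total = 10
  t=5: active resources = [4], total = 4
Peak resource demand = 10

10


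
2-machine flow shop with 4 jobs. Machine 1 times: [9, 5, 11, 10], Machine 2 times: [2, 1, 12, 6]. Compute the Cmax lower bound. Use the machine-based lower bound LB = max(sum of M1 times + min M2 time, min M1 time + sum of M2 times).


LB1 = sum(M1 times) + min(M2 times) = 35 + 1 = 36
LB2 = min(M1 times) + sum(M2 times) = 5 + 21 = 26
Lower bound = max(LB1, LB2) = max(36, 26) = 36

36


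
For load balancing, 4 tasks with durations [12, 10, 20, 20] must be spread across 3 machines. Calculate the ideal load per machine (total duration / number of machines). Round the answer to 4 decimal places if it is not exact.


Total processing time = 12 + 10 + 20 + 20 = 62
Number of machines = 3
Ideal balanced load = 62 / 3 = 20.6667

20.6667


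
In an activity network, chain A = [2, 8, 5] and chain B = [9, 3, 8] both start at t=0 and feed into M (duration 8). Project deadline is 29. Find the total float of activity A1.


Forward pass: ES(A1) = sum of predecessors on chain A = 0
EF = ES + duration = 0 + 2 = 2
Backward pass: LF(M) = deadline = 29; LS(M) = 29 - 8 = 21
LF(A1) = LS(M) - sum(successors on chain A) = 21 - 13 = 8
LS = LF - duration = 8 - 2 = 6
Total float = LS - ES = 6 - 0 = 6

6


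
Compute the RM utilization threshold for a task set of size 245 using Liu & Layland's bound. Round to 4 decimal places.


Compute 2^(1/245) = 1.0028331781
Subtract 1: 1.0028331781 - 1 = 0.0028331781
Multiply by n: 245 * 0.0028331781 = 0.6941286345
Round to 4 dp: 0.6941

0.6941


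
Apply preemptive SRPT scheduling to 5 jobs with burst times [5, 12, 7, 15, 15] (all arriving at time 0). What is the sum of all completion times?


Since all jobs arrive at t=0, SRPT equals SPT ordering.
SPT order: [5, 7, 12, 15, 15]
Completion times:
  Job 1: p=5, C=5
  Job 2: p=7, C=12
  Job 3: p=12, C=24
  Job 4: p=15, C=39
  Job 5: p=15, C=54
Total completion time = 5 + 12 + 24 + 39 + 54 = 134

134


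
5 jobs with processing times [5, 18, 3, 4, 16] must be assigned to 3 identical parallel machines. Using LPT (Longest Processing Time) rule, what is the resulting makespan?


Sort jobs in decreasing order (LPT): [18, 16, 5, 4, 3]
Assign each job to the least loaded machine:
  Machine 1: jobs [18], load = 18
  Machine 2: jobs [16], load = 16
  Machine 3: jobs [5, 4, 3], load = 12
Makespan = max load = 18

18


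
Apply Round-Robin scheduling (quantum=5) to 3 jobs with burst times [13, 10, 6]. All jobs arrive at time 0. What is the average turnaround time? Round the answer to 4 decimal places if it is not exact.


Time quantum = 5
Execution trace:
  J1 runs 5 units, time = 5
  J2 runs 5 units, time = 10
  J3 runs 5 units, time = 15
  J1 runs 5 units, time = 20
  J2 runs 5 units, time = 25
  J3 runs 1 units, time = 26
  J1 runs 3 units, time = 29
Finish times: [29, 25, 26]
Average turnaround = 80/3 = 26.6667

26.6667


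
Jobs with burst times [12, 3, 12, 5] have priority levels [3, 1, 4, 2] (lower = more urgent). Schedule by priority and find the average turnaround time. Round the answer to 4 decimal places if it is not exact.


Sort by priority (ascending = highest first):
Order: [(1, 3), (2, 5), (3, 12), (4, 12)]
Completion times:
  Priority 1, burst=3, C=3
  Priority 2, burst=5, C=8
  Priority 3, burst=12, C=20
  Priority 4, burst=12, C=32
Average turnaround = 63/4 = 15.75

15.75


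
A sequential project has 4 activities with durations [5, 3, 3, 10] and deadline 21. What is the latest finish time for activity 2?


LF(activity 2) = deadline - sum of successor durations
Successors: activities 3 through 4 with durations [3, 10]
Sum of successor durations = 13
LF = 21 - 13 = 8

8


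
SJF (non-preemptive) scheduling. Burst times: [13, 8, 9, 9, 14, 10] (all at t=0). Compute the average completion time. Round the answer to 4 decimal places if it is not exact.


SJF order (ascending): [8, 9, 9, 10, 13, 14]
Completion times:
  Job 1: burst=8, C=8
  Job 2: burst=9, C=17
  Job 3: burst=9, C=26
  Job 4: burst=10, C=36
  Job 5: burst=13, C=49
  Job 6: burst=14, C=63
Average completion = 199/6 = 33.1667

33.1667


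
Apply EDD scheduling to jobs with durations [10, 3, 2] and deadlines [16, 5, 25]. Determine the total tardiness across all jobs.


Sort by due date (EDD order): [(3, 5), (10, 16), (2, 25)]
Compute completion times and tardiness:
  Job 1: p=3, d=5, C=3, tardiness=max(0,3-5)=0
  Job 2: p=10, d=16, C=13, tardiness=max(0,13-16)=0
  Job 3: p=2, d=25, C=15, tardiness=max(0,15-25)=0
Total tardiness = 0

0


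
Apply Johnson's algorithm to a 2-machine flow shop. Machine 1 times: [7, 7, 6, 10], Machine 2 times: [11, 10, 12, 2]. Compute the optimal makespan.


Apply Johnson's rule:
  Group 1 (a <= b): [(3, 6, 12), (1, 7, 11), (2, 7, 10)]
  Group 2 (a > b): [(4, 10, 2)]
Optimal job order: [3, 1, 2, 4]
Schedule:
  Job 3: M1 done at 6, M2 done at 18
  Job 1: M1 done at 13, M2 done at 29
  Job 2: M1 done at 20, M2 done at 39
  Job 4: M1 done at 30, M2 done at 41
Makespan = 41

41


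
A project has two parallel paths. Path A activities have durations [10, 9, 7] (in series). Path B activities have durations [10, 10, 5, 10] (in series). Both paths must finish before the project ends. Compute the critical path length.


Path A total = 10 + 9 + 7 = 26
Path B total = 10 + 10 + 5 + 10 = 35
Critical path = longest path = max(26, 35) = 35

35


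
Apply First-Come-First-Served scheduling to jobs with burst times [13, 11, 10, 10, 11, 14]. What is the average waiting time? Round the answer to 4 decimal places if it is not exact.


FCFS order (as given): [13, 11, 10, 10, 11, 14]
Waiting times:
  Job 1: wait = 0
  Job 2: wait = 13
  Job 3: wait = 24
  Job 4: wait = 34
  Job 5: wait = 44
  Job 6: wait = 55
Sum of waiting times = 170
Average waiting time = 170/6 = 28.3333

28.3333


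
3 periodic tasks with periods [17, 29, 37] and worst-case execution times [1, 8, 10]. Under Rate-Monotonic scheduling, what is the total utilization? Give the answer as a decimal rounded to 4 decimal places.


Compute individual utilizations (exact fractions):
  Task 1: C/T = 1/17 (approx. 0.0588)
  Task 2: C/T = 8/29 (approx. 0.2759)
  Task 3: C/T = 10/37 (approx. 0.2703)
Total utilization U = 1/17 + 8/29 + 10/37 = 11035/18241
Rounded to 4 decimal places: U = 0.6050
RM (Liu & Layland) bound for 3 tasks = 0.779763; compare with U = 11035/18241 (approx. 0.604956)
U <= bound, so schedulable by RM sufficient condition.

0.6050


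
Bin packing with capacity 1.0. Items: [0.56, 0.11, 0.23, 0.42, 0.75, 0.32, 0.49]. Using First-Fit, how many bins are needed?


Place items sequentially using First-Fit:
  Item 0.56 -> new Bin 1
  Item 0.11 -> Bin 1 (now 0.67)
  Item 0.23 -> Bin 1 (now 0.9)
  Item 0.42 -> new Bin 2
  Item 0.75 -> new Bin 3
  Item 0.32 -> Bin 2 (now 0.74)
  Item 0.49 -> new Bin 4
Total bins used = 4

4


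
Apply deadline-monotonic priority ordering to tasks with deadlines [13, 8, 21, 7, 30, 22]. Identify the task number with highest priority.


Sort tasks by relative deadline (ascending):
  Task 4: deadline = 7
  Task 2: deadline = 8
  Task 1: deadline = 13
  Task 3: deadline = 21
  Task 6: deadline = 22
  Task 5: deadline = 30
Priority order (highest first): [4, 2, 1, 3, 6, 5]
Highest priority task = 4

4


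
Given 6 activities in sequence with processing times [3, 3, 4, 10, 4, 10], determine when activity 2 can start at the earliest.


Activity 2 starts after activities 1 through 1 complete.
Predecessor durations: [3]
ES = 3 = 3

3


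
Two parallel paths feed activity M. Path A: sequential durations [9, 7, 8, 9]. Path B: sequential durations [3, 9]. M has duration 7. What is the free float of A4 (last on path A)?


ES(A4) = sum of predecessors on chain A = 24
EF(A4) = ES + duration = 24 + 9 = 33
Successor of A4 is M. ES(M) = max(sum(A), sum(B)) = max(33, 12) = 33
Free float = ES(successor) - EF(current) = 33 - 33 = 0

0


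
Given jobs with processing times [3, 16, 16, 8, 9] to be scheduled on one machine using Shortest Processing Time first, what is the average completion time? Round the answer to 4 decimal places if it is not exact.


Sort jobs by processing time (SPT order): [3, 8, 9, 16, 16]
Compute completion times sequentially:
  Job 1: processing = 3, completes at 3
  Job 2: processing = 8, completes at 11
  Job 3: processing = 9, completes at 20
  Job 4: processing = 16, completes at 36
  Job 5: processing = 16, completes at 52
Sum of completion times = 122
Average completion time = 122/5 = 24.4

24.4


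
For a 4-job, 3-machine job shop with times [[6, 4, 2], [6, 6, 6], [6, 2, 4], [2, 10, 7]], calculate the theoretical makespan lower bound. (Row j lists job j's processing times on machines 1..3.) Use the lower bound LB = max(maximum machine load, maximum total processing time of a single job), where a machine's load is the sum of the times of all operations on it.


Machine loads:
  Machine 1: 6 + 6 + 6 + 2 = 20
  Machine 2: 4 + 6 + 2 + 10 = 22
  Machine 3: 2 + 6 + 4 + 7 = 19
Max machine load = 22
Job totals:
  Job 1: 12
  Job 2: 18
  Job 3: 12
  Job 4: 19
Max job total = 19
Lower bound = max(22, 19) = 22

22


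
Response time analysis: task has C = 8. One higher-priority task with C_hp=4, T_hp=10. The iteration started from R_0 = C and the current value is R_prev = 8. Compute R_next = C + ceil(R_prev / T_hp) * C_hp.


R_next = C + ceil(R_prev / T_hp) * C_hp
ceil(8 / 10) = ceil(0.8) = 1
Interference = 1 * 4 = 4
R_next = 8 + 4 = 12

12


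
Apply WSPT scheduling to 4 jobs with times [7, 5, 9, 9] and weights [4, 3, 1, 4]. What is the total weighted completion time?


Compute p/w ratios and sort ascending (WSPT): [(5, 3), (7, 4), (9, 4), (9, 1)]
Compute weighted completion times:
  Job (p=5,w=3): C=5, w*C=3*5=15
  Job (p=7,w=4): C=12, w*C=4*12=48
  Job (p=9,w=4): C=21, w*C=4*21=84
  Job (p=9,w=1): C=30, w*C=1*30=30
Total weighted completion time = 177

177


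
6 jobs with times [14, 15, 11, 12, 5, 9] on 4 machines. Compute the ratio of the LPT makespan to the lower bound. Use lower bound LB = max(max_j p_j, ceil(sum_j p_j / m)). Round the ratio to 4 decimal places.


LPT order: [15, 14, 12, 11, 9, 5]
Machine loads after assignment: [15, 14, 17, 20]
LPT makespan = 20
Lower bound = max(max_job, ceil(total/4)) = max(15, 17) = 17
Ratio = 20 / 17 = 1.1765

1.1765


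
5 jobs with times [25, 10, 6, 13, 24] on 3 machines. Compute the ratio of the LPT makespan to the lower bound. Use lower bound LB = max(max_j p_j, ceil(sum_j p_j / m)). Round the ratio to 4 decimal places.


LPT order: [25, 24, 13, 10, 6]
Machine loads after assignment: [25, 24, 29]
LPT makespan = 29
Lower bound = max(max_job, ceil(total/3)) = max(25, 26) = 26
Ratio = 29 / 26 = 1.1154

1.1154


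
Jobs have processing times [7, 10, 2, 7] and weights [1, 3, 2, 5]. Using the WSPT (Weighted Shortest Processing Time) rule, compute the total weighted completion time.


Compute p/w ratios and sort ascending (WSPT): [(2, 2), (7, 5), (10, 3), (7, 1)]
Compute weighted completion times:
  Job (p=2,w=2): C=2, w*C=2*2=4
  Job (p=7,w=5): C=9, w*C=5*9=45
  Job (p=10,w=3): C=19, w*C=3*19=57
  Job (p=7,w=1): C=26, w*C=1*26=26
Total weighted completion time = 132

132


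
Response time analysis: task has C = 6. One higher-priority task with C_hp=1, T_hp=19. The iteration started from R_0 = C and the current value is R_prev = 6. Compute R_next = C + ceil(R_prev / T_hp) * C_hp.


R_next = C + ceil(R_prev / T_hp) * C_hp
ceil(6 / 19) = ceil(0.3158) = 1
Interference = 1 * 1 = 1
R_next = 6 + 1 = 7

7


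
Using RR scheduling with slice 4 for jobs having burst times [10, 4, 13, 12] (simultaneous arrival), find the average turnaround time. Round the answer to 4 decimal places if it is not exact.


Time quantum = 4
Execution trace:
  J1 runs 4 units, time = 4
  J2 runs 4 units, time = 8
  J3 runs 4 units, time = 12
  J4 runs 4 units, time = 16
  J1 runs 4 units, time = 20
  J3 runs 4 units, time = 24
  J4 runs 4 units, time = 28
  J1 runs 2 units, time = 30
  J3 runs 4 units, time = 34
  J4 runs 4 units, time = 38
  J3 runs 1 units, time = 39
Finish times: [30, 8, 39, 38]
Average turnaround = 115/4 = 28.75

28.75


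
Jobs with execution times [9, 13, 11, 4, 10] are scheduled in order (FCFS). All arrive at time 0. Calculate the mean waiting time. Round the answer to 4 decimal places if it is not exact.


FCFS order (as given): [9, 13, 11, 4, 10]
Waiting times:
  Job 1: wait = 0
  Job 2: wait = 9
  Job 3: wait = 22
  Job 4: wait = 33
  Job 5: wait = 37
Sum of waiting times = 101
Average waiting time = 101/5 = 20.2

20.2


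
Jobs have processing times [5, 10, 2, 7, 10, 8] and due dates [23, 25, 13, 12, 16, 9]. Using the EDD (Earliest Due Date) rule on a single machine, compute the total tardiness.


Sort by due date (EDD order): [(8, 9), (7, 12), (2, 13), (10, 16), (5, 23), (10, 25)]
Compute completion times and tardiness:
  Job 1: p=8, d=9, C=8, tardiness=max(0,8-9)=0
  Job 2: p=7, d=12, C=15, tardiness=max(0,15-12)=3
  Job 3: p=2, d=13, C=17, tardiness=max(0,17-13)=4
  Job 4: p=10, d=16, C=27, tardiness=max(0,27-16)=11
  Job 5: p=5, d=23, C=32, tardiness=max(0,32-23)=9
  Job 6: p=10, d=25, C=42, tardiness=max(0,42-25)=17
Total tardiness = 44

44


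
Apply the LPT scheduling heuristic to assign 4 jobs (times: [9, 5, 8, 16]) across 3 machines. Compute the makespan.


Sort jobs in decreasing order (LPT): [16, 9, 8, 5]
Assign each job to the least loaded machine:
  Machine 1: jobs [16], load = 16
  Machine 2: jobs [9], load = 9
  Machine 3: jobs [8, 5], load = 13
Makespan = max load = 16

16


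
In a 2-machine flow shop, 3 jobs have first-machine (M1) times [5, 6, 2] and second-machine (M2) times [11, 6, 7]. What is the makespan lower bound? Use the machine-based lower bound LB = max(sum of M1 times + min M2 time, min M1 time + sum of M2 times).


LB1 = sum(M1 times) + min(M2 times) = 13 + 6 = 19
LB2 = min(M1 times) + sum(M2 times) = 2 + 24 = 26
Lower bound = max(LB1, LB2) = max(19, 26) = 26

26


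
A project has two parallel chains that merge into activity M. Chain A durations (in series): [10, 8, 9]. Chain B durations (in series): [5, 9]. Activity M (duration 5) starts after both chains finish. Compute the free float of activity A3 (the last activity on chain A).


ES(A3) = sum of predecessors on chain A = 18
EF(A3) = ES + duration = 18 + 9 = 27
Successor of A3 is M. ES(M) = max(sum(A), sum(B)) = max(27, 14) = 27
Free float = ES(successor) - EF(current) = 27 - 27 = 0

0


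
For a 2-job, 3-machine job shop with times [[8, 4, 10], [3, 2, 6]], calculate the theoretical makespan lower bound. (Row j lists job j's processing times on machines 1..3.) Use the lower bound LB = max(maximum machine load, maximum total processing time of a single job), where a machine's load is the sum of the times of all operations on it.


Machine loads:
  Machine 1: 8 + 3 = 11
  Machine 2: 4 + 2 = 6
  Machine 3: 10 + 6 = 16
Max machine load = 16
Job totals:
  Job 1: 22
  Job 2: 11
Max job total = 22
Lower bound = max(16, 22) = 22

22


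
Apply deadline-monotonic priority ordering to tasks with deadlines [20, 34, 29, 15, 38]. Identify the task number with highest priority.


Sort tasks by relative deadline (ascending):
  Task 4: deadline = 15
  Task 1: deadline = 20
  Task 3: deadline = 29
  Task 2: deadline = 34
  Task 5: deadline = 38
Priority order (highest first): [4, 1, 3, 2, 5]
Highest priority task = 4

4


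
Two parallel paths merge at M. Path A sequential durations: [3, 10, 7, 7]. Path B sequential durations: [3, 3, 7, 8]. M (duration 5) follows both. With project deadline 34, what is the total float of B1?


Forward pass: ES(B1) = sum of predecessors on chain B = 0
EF = ES + duration = 0 + 3 = 3
Backward pass: LF(M) = deadline = 34; LS(M) = 34 - 5 = 29
LF(B1) = LS(M) - sum(successors on chain B) = 29 - 18 = 11
LS = LF - duration = 11 - 3 = 8
Total float = LS - ES = 8 - 0 = 8

8


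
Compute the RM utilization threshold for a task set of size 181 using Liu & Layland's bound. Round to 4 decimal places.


Compute 2^(1/181) = 1.0038368845
Subtract 1: 1.0038368845 - 1 = 0.0038368845
Multiply by n: 181 * 0.0038368845 = 0.6944760945
Round to 4 dp: 0.6945

0.6945


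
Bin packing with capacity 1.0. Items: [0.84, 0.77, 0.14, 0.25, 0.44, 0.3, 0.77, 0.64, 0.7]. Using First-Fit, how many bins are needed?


Place items sequentially using First-Fit:
  Item 0.84 -> new Bin 1
  Item 0.77 -> new Bin 2
  Item 0.14 -> Bin 1 (now 0.98)
  Item 0.25 -> new Bin 3
  Item 0.44 -> Bin 3 (now 0.69)
  Item 0.3 -> Bin 3 (now 0.99)
  Item 0.77 -> new Bin 4
  Item 0.64 -> new Bin 5
  Item 0.7 -> new Bin 6
Total bins used = 6

6


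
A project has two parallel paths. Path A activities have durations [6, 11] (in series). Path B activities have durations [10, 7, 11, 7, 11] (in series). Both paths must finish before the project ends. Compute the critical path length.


Path A total = 6 + 11 = 17
Path B total = 10 + 7 + 11 + 7 + 11 = 46
Critical path = longest path = max(17, 46) = 46

46


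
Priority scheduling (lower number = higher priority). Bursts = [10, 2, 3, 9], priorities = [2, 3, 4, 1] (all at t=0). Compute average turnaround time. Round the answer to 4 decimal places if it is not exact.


Sort by priority (ascending = highest first):
Order: [(1, 9), (2, 10), (3, 2), (4, 3)]
Completion times:
  Priority 1, burst=9, C=9
  Priority 2, burst=10, C=19
  Priority 3, burst=2, C=21
  Priority 4, burst=3, C=24
Average turnaround = 73/4 = 18.25

18.25


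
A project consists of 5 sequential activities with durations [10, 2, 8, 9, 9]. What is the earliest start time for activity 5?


Activity 5 starts after activities 1 through 4 complete.
Predecessor durations: [10, 2, 8, 9]
ES = 10 + 2 + 8 + 9 = 29

29


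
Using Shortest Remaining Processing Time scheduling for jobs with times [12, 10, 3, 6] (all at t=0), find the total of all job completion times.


Since all jobs arrive at t=0, SRPT equals SPT ordering.
SPT order: [3, 6, 10, 12]
Completion times:
  Job 1: p=3, C=3
  Job 2: p=6, C=9
  Job 3: p=10, C=19
  Job 4: p=12, C=31
Total completion time = 3 + 9 + 19 + 31 = 62

62


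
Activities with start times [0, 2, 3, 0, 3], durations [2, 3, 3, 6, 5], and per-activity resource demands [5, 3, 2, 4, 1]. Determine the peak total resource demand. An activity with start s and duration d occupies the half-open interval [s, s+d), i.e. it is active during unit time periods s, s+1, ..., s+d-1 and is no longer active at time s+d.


Each activity i is active on [start_i, start_i + duration_i).
Compute total resource usage per time slot:
  t=0: active resources = [5, 4], total = 9
  t=1: active resources = [5, 4], total = 9
  t=2: active resources = [3, 4], total = 7
  t=3: active resources = [3, 2, 4, 1], total = 10
  t=4: active resources = [3, 2, 4, 1], total = 10
  t=5: active resources = [2, 4, 1], total = 7
  t=6: active resources = [1], total = 1
  t=7: active resources = [1], total = 1
Peak resource demand = 10

10


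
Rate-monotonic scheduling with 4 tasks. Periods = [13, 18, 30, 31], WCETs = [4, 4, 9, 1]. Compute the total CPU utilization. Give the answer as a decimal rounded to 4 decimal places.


Compute individual utilizations (exact fractions):
  Task 1: C/T = 4/13 (approx. 0.3077)
  Task 2: C/T = 4/18 = 2/9 (approx. 0.2222)
  Task 3: C/T = 9/30 = 3/10 (approx. 0.3)
  Task 4: C/T = 1/31 (approx. 0.0323)
Total utilization U = 4/13 + 2/9 + 3/10 + 1/31 = 31271/36270
Rounded to 4 decimal places: U = 0.8622
RM (Liu & Layland) bound for 4 tasks = 0.756828; compare with U = 31271/36270 (approx. 0.862173)
bound < U <= 1, so the RM sufficient condition is not met (inconclusive; an exact test such as response-time analysis is needed).

0.8622


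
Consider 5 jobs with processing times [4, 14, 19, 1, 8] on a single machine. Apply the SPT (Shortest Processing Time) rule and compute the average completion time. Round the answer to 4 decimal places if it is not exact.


Sort jobs by processing time (SPT order): [1, 4, 8, 14, 19]
Compute completion times sequentially:
  Job 1: processing = 1, completes at 1
  Job 2: processing = 4, completes at 5
  Job 3: processing = 8, completes at 13
  Job 4: processing = 14, completes at 27
  Job 5: processing = 19, completes at 46
Sum of completion times = 92
Average completion time = 92/5 = 18.4

18.4


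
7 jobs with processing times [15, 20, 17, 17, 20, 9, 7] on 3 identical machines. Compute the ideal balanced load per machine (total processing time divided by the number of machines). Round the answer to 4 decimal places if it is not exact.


Total processing time = 15 + 20 + 17 + 17 + 20 + 9 + 7 = 105
Number of machines = 3
Ideal balanced load = 105 / 3 = 35.0

35.0


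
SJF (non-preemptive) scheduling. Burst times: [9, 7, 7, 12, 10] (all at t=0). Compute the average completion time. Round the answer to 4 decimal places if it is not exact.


SJF order (ascending): [7, 7, 9, 10, 12]
Completion times:
  Job 1: burst=7, C=7
  Job 2: burst=7, C=14
  Job 3: burst=9, C=23
  Job 4: burst=10, C=33
  Job 5: burst=12, C=45
Average completion = 122/5 = 24.4

24.4


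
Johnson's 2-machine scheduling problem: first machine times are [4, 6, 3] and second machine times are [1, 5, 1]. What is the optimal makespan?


Apply Johnson's rule:
  Group 1 (a <= b): []
  Group 2 (a > b): [(2, 6, 5), (1, 4, 1), (3, 3, 1)]
Optimal job order: [2, 1, 3]
Schedule:
  Job 2: M1 done at 6, M2 done at 11
  Job 1: M1 done at 10, M2 done at 12
  Job 3: M1 done at 13, M2 done at 14
Makespan = 14

14


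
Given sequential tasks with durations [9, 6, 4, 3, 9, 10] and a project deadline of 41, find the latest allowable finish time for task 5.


LF(activity 5) = deadline - sum of successor durations
Successors: activities 6 through 6 with durations [10]
Sum of successor durations = 10
LF = 41 - 10 = 31

31


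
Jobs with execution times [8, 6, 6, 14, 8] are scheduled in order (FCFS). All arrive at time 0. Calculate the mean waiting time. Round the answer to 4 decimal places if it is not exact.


FCFS order (as given): [8, 6, 6, 14, 8]
Waiting times:
  Job 1: wait = 0
  Job 2: wait = 8
  Job 3: wait = 14
  Job 4: wait = 20
  Job 5: wait = 34
Sum of waiting times = 76
Average waiting time = 76/5 = 15.2

15.2


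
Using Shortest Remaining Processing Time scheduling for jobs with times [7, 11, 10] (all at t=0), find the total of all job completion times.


Since all jobs arrive at t=0, SRPT equals SPT ordering.
SPT order: [7, 10, 11]
Completion times:
  Job 1: p=7, C=7
  Job 2: p=10, C=17
  Job 3: p=11, C=28
Total completion time = 7 + 17 + 28 = 52

52


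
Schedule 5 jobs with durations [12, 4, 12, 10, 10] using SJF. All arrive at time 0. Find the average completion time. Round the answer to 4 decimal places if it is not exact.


SJF order (ascending): [4, 10, 10, 12, 12]
Completion times:
  Job 1: burst=4, C=4
  Job 2: burst=10, C=14
  Job 3: burst=10, C=24
  Job 4: burst=12, C=36
  Job 5: burst=12, C=48
Average completion = 126/5 = 25.2

25.2


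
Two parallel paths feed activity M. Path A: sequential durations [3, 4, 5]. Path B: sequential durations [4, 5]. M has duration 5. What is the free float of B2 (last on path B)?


ES(B2) = sum of predecessors on chain B = 4
EF(B2) = ES + duration = 4 + 5 = 9
Successor of B2 is M. ES(M) = max(sum(A), sum(B)) = max(12, 9) = 12
Free float = ES(successor) - EF(current) = 12 - 9 = 3

3


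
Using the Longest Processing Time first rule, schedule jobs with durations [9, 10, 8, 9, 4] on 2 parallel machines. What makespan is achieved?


Sort jobs in decreasing order (LPT): [10, 9, 9, 8, 4]
Assign each job to the least loaded machine:
  Machine 1: jobs [10, 8, 4], load = 22
  Machine 2: jobs [9, 9], load = 18
Makespan = max load = 22

22


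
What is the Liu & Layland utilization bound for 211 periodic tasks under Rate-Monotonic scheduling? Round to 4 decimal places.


Compute 2^(1/211) = 1.0032904594
Subtract 1: 1.0032904594 - 1 = 0.0032904594
Multiply by n: 211 * 0.0032904594 = 0.6942869334
Round to 4 dp: 0.6943

0.6943


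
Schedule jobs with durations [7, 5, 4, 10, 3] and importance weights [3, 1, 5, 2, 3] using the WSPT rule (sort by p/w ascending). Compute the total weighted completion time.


Compute p/w ratios and sort ascending (WSPT): [(4, 5), (3, 3), (7, 3), (5, 1), (10, 2)]
Compute weighted completion times:
  Job (p=4,w=5): C=4, w*C=5*4=20
  Job (p=3,w=3): C=7, w*C=3*7=21
  Job (p=7,w=3): C=14, w*C=3*14=42
  Job (p=5,w=1): C=19, w*C=1*19=19
  Job (p=10,w=2): C=29, w*C=2*29=58
Total weighted completion time = 160

160


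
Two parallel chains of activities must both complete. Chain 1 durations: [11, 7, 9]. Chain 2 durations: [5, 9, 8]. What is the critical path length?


Path A total = 11 + 7 + 9 = 27
Path B total = 5 + 9 + 8 = 22
Critical path = longest path = max(27, 22) = 27

27


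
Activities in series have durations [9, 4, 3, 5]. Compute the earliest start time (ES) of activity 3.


Activity 3 starts after activities 1 through 2 complete.
Predecessor durations: [9, 4]
ES = 9 + 4 = 13

13


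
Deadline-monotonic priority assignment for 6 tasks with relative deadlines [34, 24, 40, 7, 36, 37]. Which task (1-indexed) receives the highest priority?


Sort tasks by relative deadline (ascending):
  Task 4: deadline = 7
  Task 2: deadline = 24
  Task 1: deadline = 34
  Task 5: deadline = 36
  Task 6: deadline = 37
  Task 3: deadline = 40
Priority order (highest first): [4, 2, 1, 5, 6, 3]
Highest priority task = 4

4


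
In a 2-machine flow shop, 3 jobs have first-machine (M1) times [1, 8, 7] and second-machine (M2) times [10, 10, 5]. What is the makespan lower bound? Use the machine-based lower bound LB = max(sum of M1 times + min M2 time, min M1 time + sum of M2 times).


LB1 = sum(M1 times) + min(M2 times) = 16 + 5 = 21
LB2 = min(M1 times) + sum(M2 times) = 1 + 25 = 26
Lower bound = max(LB1, LB2) = max(21, 26) = 26

26


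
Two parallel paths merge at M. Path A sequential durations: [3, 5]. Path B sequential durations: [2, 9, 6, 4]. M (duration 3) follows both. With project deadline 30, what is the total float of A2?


Forward pass: ES(A2) = sum of predecessors on chain A = 3
EF = ES + duration = 3 + 5 = 8
Backward pass: LF(M) = deadline = 30; LS(M) = 30 - 3 = 27
LF(A2) = LS(M) - sum(successors on chain A) = 27 - 0 = 27
LS = LF - duration = 27 - 5 = 22
Total float = LS - ES = 22 - 3 = 19

19


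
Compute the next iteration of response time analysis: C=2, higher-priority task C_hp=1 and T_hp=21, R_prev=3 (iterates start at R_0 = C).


R_next = C + ceil(R_prev / T_hp) * C_hp
ceil(3 / 21) = ceil(0.1429) = 1
Interference = 1 * 1 = 1
R_next = 2 + 1 = 3
R_next = R_prev, so the iteration has converged (response time = 3).

3


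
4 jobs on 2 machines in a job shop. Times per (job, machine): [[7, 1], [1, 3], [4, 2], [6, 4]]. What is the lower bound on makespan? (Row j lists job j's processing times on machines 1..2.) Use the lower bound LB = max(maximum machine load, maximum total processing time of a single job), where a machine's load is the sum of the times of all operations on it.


Machine loads:
  Machine 1: 7 + 1 + 4 + 6 = 18
  Machine 2: 1 + 3 + 2 + 4 = 10
Max machine load = 18
Job totals:
  Job 1: 8
  Job 2: 4
  Job 3: 6
  Job 4: 10
Max job total = 10
Lower bound = max(18, 10) = 18

18


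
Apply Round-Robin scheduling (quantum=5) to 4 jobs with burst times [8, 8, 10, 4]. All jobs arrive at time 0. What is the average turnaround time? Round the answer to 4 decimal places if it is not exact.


Time quantum = 5
Execution trace:
  J1 runs 5 units, time = 5
  J2 runs 5 units, time = 10
  J3 runs 5 units, time = 15
  J4 runs 4 units, time = 19
  J1 runs 3 units, time = 22
  J2 runs 3 units, time = 25
  J3 runs 5 units, time = 30
Finish times: [22, 25, 30, 19]
Average turnaround = 96/4 = 24.0

24.0


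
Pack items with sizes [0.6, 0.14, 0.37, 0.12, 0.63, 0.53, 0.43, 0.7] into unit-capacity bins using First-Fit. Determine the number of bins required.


Place items sequentially using First-Fit:
  Item 0.6 -> new Bin 1
  Item 0.14 -> Bin 1 (now 0.74)
  Item 0.37 -> new Bin 2
  Item 0.12 -> Bin 1 (now 0.86)
  Item 0.63 -> Bin 2 (now 1.0)
  Item 0.53 -> new Bin 3
  Item 0.43 -> Bin 3 (now 0.96)
  Item 0.7 -> new Bin 4
Total bins used = 4

4


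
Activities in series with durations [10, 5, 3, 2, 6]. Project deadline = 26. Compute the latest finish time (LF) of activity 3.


LF(activity 3) = deadline - sum of successor durations
Successors: activities 4 through 5 with durations [2, 6]
Sum of successor durations = 8
LF = 26 - 8 = 18

18


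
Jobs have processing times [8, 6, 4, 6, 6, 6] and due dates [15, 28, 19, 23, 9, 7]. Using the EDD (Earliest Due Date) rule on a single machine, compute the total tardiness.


Sort by due date (EDD order): [(6, 7), (6, 9), (8, 15), (4, 19), (6, 23), (6, 28)]
Compute completion times and tardiness:
  Job 1: p=6, d=7, C=6, tardiness=max(0,6-7)=0
  Job 2: p=6, d=9, C=12, tardiness=max(0,12-9)=3
  Job 3: p=8, d=15, C=20, tardiness=max(0,20-15)=5
  Job 4: p=4, d=19, C=24, tardiness=max(0,24-19)=5
  Job 5: p=6, d=23, C=30, tardiness=max(0,30-23)=7
  Job 6: p=6, d=28, C=36, tardiness=max(0,36-28)=8
Total tardiness = 28

28


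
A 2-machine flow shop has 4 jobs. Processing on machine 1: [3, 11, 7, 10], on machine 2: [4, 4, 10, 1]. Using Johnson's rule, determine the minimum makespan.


Apply Johnson's rule:
  Group 1 (a <= b): [(1, 3, 4), (3, 7, 10)]
  Group 2 (a > b): [(2, 11, 4), (4, 10, 1)]
Optimal job order: [1, 3, 2, 4]
Schedule:
  Job 1: M1 done at 3, M2 done at 7
  Job 3: M1 done at 10, M2 done at 20
  Job 2: M1 done at 21, M2 done at 25
  Job 4: M1 done at 31, M2 done at 32
Makespan = 32

32


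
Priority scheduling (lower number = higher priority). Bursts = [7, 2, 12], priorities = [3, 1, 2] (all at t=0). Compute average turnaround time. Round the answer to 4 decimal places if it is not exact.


Sort by priority (ascending = highest first):
Order: [(1, 2), (2, 12), (3, 7)]
Completion times:
  Priority 1, burst=2, C=2
  Priority 2, burst=12, C=14
  Priority 3, burst=7, C=21
Average turnaround = 37/3 = 12.3333

12.3333


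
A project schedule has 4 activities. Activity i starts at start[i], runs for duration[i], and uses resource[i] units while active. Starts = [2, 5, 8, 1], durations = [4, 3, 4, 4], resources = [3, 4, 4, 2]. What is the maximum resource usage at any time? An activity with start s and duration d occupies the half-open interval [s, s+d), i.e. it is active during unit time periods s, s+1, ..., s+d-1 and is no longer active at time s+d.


Each activity i is active on [start_i, start_i + duration_i).
Compute total resource usage per time slot:
  t=0: active resources = [], total = 0
  t=1: active resources = [2], total = 2
  t=2: active resources = [3, 2], total = 5
  t=3: active resources = [3, 2], total = 5
  t=4: active resources = [3, 2], total = 5
  t=5: active resources = [3, 4], total = 7
  t=6: active resources = [4], total = 4
  t=7: active resources = [4], total = 4
  t=8: active resources = [4], total = 4
  t=9: active resources = [4], total = 4
  t=10: active resources = [4], total = 4
  t=11: active resources = [4], total = 4
Peak resource demand = 7

7


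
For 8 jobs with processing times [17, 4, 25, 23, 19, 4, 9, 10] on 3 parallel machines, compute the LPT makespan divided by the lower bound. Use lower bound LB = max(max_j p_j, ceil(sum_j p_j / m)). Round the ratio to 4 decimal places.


LPT order: [25, 23, 19, 17, 10, 9, 4, 4]
Machine loads after assignment: [38, 37, 36]
LPT makespan = 38
Lower bound = max(max_job, ceil(total/3)) = max(25, 37) = 37
Ratio = 38 / 37 = 1.027

1.027


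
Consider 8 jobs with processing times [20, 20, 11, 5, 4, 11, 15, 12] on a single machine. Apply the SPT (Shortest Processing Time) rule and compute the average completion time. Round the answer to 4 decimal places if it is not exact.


Sort jobs by processing time (SPT order): [4, 5, 11, 11, 12, 15, 20, 20]
Compute completion times sequentially:
  Job 1: processing = 4, completes at 4
  Job 2: processing = 5, completes at 9
  Job 3: processing = 11, completes at 20
  Job 4: processing = 11, completes at 31
  Job 5: processing = 12, completes at 43
  Job 6: processing = 15, completes at 58
  Job 7: processing = 20, completes at 78
  Job 8: processing = 20, completes at 98
Sum of completion times = 341
Average completion time = 341/8 = 42.625

42.625


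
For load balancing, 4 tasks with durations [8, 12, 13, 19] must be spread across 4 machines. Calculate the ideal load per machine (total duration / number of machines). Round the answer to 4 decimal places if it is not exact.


Total processing time = 8 + 12 + 13 + 19 = 52
Number of machines = 4
Ideal balanced load = 52 / 4 = 13.0

13.0


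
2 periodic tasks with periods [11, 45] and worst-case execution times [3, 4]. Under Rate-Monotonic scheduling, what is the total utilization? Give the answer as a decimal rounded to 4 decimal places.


Compute individual utilizations (exact fractions):
  Task 1: C/T = 3/11 (approx. 0.2727)
  Task 2: C/T = 4/45 (approx. 0.0889)
Total utilization U = 3/11 + 4/45 = 179/495
Rounded to 4 decimal places: U = 0.3616
RM (Liu & Layland) bound for 2 tasks = 0.828427; compare with U = 179/495 (approx. 0.361616)
U <= bound, so schedulable by RM sufficient condition.

0.3616


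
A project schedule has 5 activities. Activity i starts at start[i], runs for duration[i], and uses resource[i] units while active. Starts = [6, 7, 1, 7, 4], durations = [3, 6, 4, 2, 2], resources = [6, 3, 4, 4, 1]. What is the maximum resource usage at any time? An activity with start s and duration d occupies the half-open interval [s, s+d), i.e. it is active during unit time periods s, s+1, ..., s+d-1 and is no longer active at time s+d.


Each activity i is active on [start_i, start_i + duration_i).
Compute total resource usage per time slot:
  t=0: active resources = [], total = 0
  t=1: active resources = [4], total = 4
  t=2: active resources = [4], total = 4
  t=3: active resources = [4], total = 4
  t=4: active resources = [4, 1], total = 5
  t=5: active resources = [1], total = 1
  t=6: active resources = [6], total = 6
  t=7: active resources = [6, 3, 4], total = 13
  t=8: active resources = [6, 3, 4], total = 13
  t=9: active resources = [3], total = 3
  t=10: active resources = [3], total = 3
  t=11: active resources = [3], total = 3
  t=12: active resources = [3], total = 3
Peak resource demand = 13

13


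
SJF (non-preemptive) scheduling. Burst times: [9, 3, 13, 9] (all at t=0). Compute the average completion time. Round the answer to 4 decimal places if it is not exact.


SJF order (ascending): [3, 9, 9, 13]
Completion times:
  Job 1: burst=3, C=3
  Job 2: burst=9, C=12
  Job 3: burst=9, C=21
  Job 4: burst=13, C=34
Average completion = 70/4 = 17.5

17.5


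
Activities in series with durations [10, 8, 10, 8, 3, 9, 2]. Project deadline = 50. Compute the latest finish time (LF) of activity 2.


LF(activity 2) = deadline - sum of successor durations
Successors: activities 3 through 7 with durations [10, 8, 3, 9, 2]
Sum of successor durations = 32
LF = 50 - 32 = 18

18


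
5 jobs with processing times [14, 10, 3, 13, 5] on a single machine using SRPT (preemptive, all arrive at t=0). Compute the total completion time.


Since all jobs arrive at t=0, SRPT equals SPT ordering.
SPT order: [3, 5, 10, 13, 14]
Completion times:
  Job 1: p=3, C=3
  Job 2: p=5, C=8
  Job 3: p=10, C=18
  Job 4: p=13, C=31
  Job 5: p=14, C=45
Total completion time = 3 + 8 + 18 + 31 + 45 = 105

105


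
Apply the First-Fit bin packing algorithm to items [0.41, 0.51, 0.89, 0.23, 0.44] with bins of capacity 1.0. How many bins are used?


Place items sequentially using First-Fit:
  Item 0.41 -> new Bin 1
  Item 0.51 -> Bin 1 (now 0.92)
  Item 0.89 -> new Bin 2
  Item 0.23 -> new Bin 3
  Item 0.44 -> Bin 3 (now 0.67)
Total bins used = 3

3


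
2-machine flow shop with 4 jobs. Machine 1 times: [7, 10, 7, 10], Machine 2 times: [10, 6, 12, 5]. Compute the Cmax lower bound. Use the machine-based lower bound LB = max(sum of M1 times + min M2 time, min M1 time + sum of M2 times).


LB1 = sum(M1 times) + min(M2 times) = 34 + 5 = 39
LB2 = min(M1 times) + sum(M2 times) = 7 + 33 = 40
Lower bound = max(LB1, LB2) = max(39, 40) = 40

40


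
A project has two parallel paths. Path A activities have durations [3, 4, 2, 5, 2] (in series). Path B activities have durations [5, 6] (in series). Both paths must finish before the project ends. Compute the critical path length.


Path A total = 3 + 4 + 2 + 5 + 2 = 16
Path B total = 5 + 6 = 11
Critical path = longest path = max(16, 11) = 16

16


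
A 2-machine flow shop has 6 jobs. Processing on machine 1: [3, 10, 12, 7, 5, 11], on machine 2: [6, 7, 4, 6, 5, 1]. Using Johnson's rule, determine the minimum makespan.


Apply Johnson's rule:
  Group 1 (a <= b): [(1, 3, 6), (5, 5, 5)]
  Group 2 (a > b): [(2, 10, 7), (4, 7, 6), (3, 12, 4), (6, 11, 1)]
Optimal job order: [1, 5, 2, 4, 3, 6]
Schedule:
  Job 1: M1 done at 3, M2 done at 9
  Job 5: M1 done at 8, M2 done at 14
  Job 2: M1 done at 18, M2 done at 25
  Job 4: M1 done at 25, M2 done at 31
  Job 3: M1 done at 37, M2 done at 41
  Job 6: M1 done at 48, M2 done at 49
Makespan = 49

49


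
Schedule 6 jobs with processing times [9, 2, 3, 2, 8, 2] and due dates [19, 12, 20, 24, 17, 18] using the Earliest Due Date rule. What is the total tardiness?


Sort by due date (EDD order): [(2, 12), (8, 17), (2, 18), (9, 19), (3, 20), (2, 24)]
Compute completion times and tardiness:
  Job 1: p=2, d=12, C=2, tardiness=max(0,2-12)=0
  Job 2: p=8, d=17, C=10, tardiness=max(0,10-17)=0
  Job 3: p=2, d=18, C=12, tardiness=max(0,12-18)=0
  Job 4: p=9, d=19, C=21, tardiness=max(0,21-19)=2
  Job 5: p=3, d=20, C=24, tardiness=max(0,24-20)=4
  Job 6: p=2, d=24, C=26, tardiness=max(0,26-24)=2
Total tardiness = 8

8


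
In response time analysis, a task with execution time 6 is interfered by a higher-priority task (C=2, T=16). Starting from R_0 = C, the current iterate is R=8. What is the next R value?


R_next = C + ceil(R_prev / T_hp) * C_hp
ceil(8 / 16) = ceil(0.5) = 1
Interference = 1 * 2 = 2
R_next = 6 + 2 = 8
R_next = R_prev, so the iteration has converged (response time = 8).

8


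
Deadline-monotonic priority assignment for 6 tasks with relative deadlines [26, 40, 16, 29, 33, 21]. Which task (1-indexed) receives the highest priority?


Sort tasks by relative deadline (ascending):
  Task 3: deadline = 16
  Task 6: deadline = 21
  Task 1: deadline = 26
  Task 4: deadline = 29
  Task 5: deadline = 33
  Task 2: deadline = 40
Priority order (highest first): [3, 6, 1, 4, 5, 2]
Highest priority task = 3

3


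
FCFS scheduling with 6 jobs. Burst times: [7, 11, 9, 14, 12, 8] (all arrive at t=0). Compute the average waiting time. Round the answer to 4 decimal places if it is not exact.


FCFS order (as given): [7, 11, 9, 14, 12, 8]
Waiting times:
  Job 1: wait = 0
  Job 2: wait = 7
  Job 3: wait = 18
  Job 4: wait = 27
  Job 5: wait = 41
  Job 6: wait = 53
Sum of waiting times = 146
Average waiting time = 146/6 = 24.3333

24.3333


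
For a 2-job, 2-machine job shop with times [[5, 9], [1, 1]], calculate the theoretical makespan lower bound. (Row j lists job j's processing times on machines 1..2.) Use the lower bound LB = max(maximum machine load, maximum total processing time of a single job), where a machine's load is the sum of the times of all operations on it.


Machine loads:
  Machine 1: 5 + 1 = 6
  Machine 2: 9 + 1 = 10
Max machine load = 10
Job totals:
  Job 1: 14
  Job 2: 2
Max job total = 14
Lower bound = max(10, 14) = 14

14
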